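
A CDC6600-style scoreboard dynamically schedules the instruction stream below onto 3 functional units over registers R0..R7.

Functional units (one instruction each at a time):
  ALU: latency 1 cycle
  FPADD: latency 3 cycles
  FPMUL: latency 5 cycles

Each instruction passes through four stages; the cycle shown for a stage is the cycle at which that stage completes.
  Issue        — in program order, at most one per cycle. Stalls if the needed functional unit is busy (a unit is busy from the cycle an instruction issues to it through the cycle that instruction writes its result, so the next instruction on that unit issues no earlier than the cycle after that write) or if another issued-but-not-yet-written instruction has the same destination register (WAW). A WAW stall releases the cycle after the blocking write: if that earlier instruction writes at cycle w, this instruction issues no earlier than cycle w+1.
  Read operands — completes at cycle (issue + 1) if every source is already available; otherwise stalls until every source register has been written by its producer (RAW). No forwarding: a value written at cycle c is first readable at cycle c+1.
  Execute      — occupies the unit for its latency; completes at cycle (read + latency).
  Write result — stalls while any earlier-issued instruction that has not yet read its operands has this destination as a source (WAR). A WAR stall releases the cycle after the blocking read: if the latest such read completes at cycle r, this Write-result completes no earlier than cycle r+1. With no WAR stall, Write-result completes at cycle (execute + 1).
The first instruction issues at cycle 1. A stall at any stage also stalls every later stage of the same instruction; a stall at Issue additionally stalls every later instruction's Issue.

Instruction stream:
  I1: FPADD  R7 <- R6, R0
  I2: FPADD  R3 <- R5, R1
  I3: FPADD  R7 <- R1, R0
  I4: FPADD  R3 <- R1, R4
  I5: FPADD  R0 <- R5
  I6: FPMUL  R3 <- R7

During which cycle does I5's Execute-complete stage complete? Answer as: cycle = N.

cycle = 29

c1: I1 dispatched to FPADD
c2: I1 operands ready
c5: I1 complete
c6: R7←I1
c7: I2 dispatched to FPADD
c8: I2 operands ready
c11: I2 complete
c12: R3←I2
c13: I3 dispatched to FPADD
c14: I3 operands ready
c17: I3 complete
c18: R7←I3
c19: I4 dispatched to FPADD
c20: I4 operands ready
c23: I4 complete
c24: R3←I4
c25: I5 dispatched to FPADD
c26: I5 operands ready, I6 dispatched to FPMUL
c27: I6 operands ready
c29: I5 complete
c30: R0←I5
c32: I6 complete
c33: R3←I6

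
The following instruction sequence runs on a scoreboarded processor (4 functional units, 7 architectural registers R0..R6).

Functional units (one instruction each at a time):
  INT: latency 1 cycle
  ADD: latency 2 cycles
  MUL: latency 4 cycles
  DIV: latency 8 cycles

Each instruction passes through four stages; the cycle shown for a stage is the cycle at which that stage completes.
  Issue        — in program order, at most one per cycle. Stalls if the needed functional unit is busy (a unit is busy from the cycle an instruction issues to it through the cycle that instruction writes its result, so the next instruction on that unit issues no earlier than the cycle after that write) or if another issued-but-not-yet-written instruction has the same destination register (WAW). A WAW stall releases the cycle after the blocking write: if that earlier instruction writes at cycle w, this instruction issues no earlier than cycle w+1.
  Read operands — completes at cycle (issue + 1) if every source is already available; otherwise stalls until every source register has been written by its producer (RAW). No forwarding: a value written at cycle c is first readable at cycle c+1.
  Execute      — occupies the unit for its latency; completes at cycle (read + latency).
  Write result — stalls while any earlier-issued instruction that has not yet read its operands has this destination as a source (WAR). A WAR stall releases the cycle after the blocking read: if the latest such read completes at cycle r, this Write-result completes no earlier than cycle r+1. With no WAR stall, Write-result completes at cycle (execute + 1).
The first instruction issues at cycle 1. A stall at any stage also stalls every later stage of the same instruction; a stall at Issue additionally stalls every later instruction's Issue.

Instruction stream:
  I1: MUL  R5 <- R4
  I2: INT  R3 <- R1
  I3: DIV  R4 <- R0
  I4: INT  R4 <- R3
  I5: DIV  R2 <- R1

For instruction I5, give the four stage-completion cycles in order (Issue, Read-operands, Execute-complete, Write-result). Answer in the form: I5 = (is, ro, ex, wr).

I5 = (15, 16, 24, 25)

  I1 | 1 | 2 | 6 | 7
  I2 | 2 | 3 | 4 | 5
  I3 | 3 | 4 | 12 | 13
  I4 | 14 | 15 | 16 | 17   WAW R4: wait I3 write@13
  I5 | 15 | 16 | 24 | 25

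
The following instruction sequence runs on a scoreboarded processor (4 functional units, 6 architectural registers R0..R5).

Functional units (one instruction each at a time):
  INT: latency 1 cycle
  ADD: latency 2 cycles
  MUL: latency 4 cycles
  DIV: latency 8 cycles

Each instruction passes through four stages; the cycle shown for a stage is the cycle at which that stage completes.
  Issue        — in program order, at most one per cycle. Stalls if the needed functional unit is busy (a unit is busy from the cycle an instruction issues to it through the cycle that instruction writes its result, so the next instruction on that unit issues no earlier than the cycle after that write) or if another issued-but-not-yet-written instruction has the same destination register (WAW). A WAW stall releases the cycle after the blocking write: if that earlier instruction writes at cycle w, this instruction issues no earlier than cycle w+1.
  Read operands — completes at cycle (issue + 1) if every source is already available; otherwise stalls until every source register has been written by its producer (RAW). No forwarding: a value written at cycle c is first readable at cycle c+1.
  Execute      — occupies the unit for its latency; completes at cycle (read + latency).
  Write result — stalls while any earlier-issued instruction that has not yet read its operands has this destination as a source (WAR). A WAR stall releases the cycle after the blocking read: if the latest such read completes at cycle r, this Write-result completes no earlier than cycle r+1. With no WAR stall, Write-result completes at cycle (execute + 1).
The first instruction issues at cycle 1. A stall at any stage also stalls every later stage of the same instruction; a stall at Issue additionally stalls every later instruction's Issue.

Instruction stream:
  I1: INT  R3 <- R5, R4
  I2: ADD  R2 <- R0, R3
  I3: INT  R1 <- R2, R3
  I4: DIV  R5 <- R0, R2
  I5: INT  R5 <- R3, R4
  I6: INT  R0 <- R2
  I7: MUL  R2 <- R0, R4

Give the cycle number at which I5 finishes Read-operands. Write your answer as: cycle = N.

c1: issue I1 (INT)
c2: I1 read-ops; issue I2 (ADD)
c3: I1 finished on INT
c4: I1→R3
c5: I2 read-ops; issue I3 (INT)
c6: issue I4 (DIV)
c7: I2 finished on ADD
c8: I2→R2
c9: I3 read-ops; I4 read-ops
c10: I3 finished on INT
c11: I3→R1
c17: I4 finished on DIV
c18: I4→R5
c19: issue I5 (INT)
c20: I5 read-ops
c21: I5 finished on INT
c22: I5→R5
c23: issue I6 (INT)
c24: I6 read-ops; issue I7 (MUL)
c25: I6 finished on INT
c26: I6→R0
c27: I7 read-ops
c31: I7 finished on MUL
c32: I7→R2

cycle = 20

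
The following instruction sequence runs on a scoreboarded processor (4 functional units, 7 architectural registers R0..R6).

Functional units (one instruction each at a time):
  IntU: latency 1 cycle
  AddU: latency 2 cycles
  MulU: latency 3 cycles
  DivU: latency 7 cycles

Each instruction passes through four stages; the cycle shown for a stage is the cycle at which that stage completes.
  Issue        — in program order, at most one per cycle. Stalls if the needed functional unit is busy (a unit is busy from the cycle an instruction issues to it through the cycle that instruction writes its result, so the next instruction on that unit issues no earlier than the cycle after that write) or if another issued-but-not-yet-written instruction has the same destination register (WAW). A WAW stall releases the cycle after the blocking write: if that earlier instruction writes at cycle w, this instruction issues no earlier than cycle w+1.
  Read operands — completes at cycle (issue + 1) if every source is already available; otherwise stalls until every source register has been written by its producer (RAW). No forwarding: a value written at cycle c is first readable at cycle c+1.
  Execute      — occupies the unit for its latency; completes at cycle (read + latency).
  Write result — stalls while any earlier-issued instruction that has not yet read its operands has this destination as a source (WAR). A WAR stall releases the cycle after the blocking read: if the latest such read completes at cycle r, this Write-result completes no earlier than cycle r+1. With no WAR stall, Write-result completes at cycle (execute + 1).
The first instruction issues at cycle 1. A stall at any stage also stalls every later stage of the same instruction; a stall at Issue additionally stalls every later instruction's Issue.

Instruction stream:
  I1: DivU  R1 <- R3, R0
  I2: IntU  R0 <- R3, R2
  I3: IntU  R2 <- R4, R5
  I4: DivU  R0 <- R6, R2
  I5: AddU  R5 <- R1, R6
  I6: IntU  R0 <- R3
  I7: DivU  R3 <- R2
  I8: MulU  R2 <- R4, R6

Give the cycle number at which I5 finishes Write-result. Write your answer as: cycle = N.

[1] issue I1 (DivU)
[2] I1 read-ops; issue I2 (IntU)
[3] I2 read-ops
[4] I2 finished on IntU
[5] I2→R0
[6] issue I3 (IntU)
[7] I3 read-ops
[8] I3 finished on IntU
[9] I1 finished on DivU; I3→R2
[10] I1→R1
[11] issue I4 (DivU)
[12] I4 read-ops; issue I5 (AddU)
[13] I5 read-ops
[15] I5 finished on AddU
[16] I5→R5
[19] I4 finished on DivU
[20] I4→R0
[21] issue I6 (IntU)
[22] I6 read-ops; issue I7 (DivU)
[23] I6 finished on IntU; I7 read-ops; issue I8 (MulU)
[24] I6→R0; I8 read-ops
[27] I8 finished on MulU
[28] I8→R2
[30] I7 finished on DivU
[31] I7→R3

cycle = 16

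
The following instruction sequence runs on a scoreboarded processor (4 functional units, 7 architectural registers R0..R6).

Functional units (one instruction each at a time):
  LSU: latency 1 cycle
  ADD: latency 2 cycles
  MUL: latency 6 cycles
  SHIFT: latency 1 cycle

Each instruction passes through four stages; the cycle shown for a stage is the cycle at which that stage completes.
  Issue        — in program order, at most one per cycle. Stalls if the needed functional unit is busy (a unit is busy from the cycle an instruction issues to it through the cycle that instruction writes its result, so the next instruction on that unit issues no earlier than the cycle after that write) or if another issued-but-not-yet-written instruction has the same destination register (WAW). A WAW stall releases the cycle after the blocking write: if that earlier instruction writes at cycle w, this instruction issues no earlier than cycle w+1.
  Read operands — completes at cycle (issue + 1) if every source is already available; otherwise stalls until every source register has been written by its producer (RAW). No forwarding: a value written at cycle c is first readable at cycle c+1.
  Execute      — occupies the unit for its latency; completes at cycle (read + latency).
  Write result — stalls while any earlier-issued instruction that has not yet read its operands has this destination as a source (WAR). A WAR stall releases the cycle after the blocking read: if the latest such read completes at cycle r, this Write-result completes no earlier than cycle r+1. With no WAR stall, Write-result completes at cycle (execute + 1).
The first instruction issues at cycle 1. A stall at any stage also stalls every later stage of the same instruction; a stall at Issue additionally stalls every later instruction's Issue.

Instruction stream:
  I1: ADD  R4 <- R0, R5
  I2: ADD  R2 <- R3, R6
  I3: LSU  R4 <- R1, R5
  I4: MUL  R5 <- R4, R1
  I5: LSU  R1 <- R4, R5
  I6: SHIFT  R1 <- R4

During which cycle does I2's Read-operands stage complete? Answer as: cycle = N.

cycle = 7

t=1  I1 dispatched to ADD
t=2  I1 operands ready
t=4  I1 complete
t=5  R4←I1
t=6  I2 dispatched to ADD
t=7  I2 operands ready · I3 dispatched to LSU
t=8  I3 operands ready · I4 dispatched to MUL
t=9  I2 complete · I3 complete
t=10  R2←I2 · R4←I3
t=11  I4 operands ready · I5 dispatched to LSU
t=17  I4 complete
t=18  R5←I4
t=19  I5 operands ready
t=20  I5 complete
t=21  R1←I5
t=22  I6 dispatched to SHIFT
t=23  I6 operands ready
t=24  I6 complete
t=25  R1←I6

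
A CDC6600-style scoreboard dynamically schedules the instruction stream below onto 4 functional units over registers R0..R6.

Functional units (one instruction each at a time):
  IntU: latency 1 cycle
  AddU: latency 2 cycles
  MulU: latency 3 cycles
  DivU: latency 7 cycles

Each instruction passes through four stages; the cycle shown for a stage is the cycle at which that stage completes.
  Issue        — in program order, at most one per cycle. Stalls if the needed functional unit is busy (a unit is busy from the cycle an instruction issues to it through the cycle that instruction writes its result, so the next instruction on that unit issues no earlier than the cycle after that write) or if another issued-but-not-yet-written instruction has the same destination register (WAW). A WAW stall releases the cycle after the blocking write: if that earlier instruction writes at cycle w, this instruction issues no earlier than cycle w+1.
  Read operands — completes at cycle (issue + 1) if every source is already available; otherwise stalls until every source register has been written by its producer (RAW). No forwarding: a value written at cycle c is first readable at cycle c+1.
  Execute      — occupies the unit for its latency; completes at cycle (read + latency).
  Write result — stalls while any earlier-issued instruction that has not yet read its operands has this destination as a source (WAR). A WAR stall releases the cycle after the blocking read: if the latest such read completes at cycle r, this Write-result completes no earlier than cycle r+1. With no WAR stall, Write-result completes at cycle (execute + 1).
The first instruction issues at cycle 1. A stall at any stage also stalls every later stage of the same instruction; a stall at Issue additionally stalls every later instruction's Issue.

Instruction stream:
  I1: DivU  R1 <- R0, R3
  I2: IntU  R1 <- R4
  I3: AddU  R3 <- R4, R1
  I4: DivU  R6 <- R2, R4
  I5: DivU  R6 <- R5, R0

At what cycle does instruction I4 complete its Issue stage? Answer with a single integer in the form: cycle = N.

t=1  issue I1 (DivU)
t=2  I1 read-ops
t=9  I1 finished on DivU
t=10  I1→R1
t=11  issue I2 (IntU)
t=12  I2 read-ops · issue I3 (AddU)
t=13  I2 finished on IntU · issue I4 (DivU)
t=14  I2→R1 · I4 read-ops
t=15  I3 read-ops
t=17  I3 finished on AddU
t=18  I3→R3
t=21  I4 finished on DivU
t=22  I4→R6
t=23  issue I5 (DivU)
t=24  I5 read-ops
t=31  I5 finished on DivU
t=32  I5→R6

cycle = 13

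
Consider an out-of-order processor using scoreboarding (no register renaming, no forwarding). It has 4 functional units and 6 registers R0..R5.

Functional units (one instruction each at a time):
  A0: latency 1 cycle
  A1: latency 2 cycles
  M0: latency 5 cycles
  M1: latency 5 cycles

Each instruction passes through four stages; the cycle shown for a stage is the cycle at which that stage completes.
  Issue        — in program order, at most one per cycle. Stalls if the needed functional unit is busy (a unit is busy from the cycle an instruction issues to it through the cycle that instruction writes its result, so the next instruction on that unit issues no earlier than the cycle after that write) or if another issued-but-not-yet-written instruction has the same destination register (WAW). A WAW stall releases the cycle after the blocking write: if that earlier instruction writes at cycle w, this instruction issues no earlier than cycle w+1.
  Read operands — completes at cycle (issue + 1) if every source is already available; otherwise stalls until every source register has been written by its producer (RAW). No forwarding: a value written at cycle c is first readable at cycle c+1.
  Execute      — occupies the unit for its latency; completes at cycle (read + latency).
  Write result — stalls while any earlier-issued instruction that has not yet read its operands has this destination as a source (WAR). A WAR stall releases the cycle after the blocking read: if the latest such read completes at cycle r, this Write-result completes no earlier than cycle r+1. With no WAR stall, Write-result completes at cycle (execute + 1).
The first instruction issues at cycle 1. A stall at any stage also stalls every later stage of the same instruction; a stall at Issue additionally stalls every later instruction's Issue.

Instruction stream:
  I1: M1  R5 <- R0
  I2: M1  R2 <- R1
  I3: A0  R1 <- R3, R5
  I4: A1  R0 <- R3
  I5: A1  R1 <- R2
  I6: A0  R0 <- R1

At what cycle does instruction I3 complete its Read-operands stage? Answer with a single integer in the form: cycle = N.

t=1  I1 dispatched to M1
t=2  I1 operands ready
t=7  I1 complete
t=8  R5←I1
t=9  I2 dispatched to M1
t=10  I2 operands ready, I3 dispatched to A0
t=11  I3 operands ready, I4 dispatched to A1
t=12  I3 complete, I4 operands ready
t=13  R1←I3
t=14  I4 complete
t=15  I2 complete, R0←I4
t=16  R2←I2, I5 dispatched to A1
t=17  I5 operands ready, I6 dispatched to A0
t=19  I5 complete
t=20  R1←I5
t=21  I6 operands ready
t=22  I6 complete
t=23  R0←I6

cycle = 11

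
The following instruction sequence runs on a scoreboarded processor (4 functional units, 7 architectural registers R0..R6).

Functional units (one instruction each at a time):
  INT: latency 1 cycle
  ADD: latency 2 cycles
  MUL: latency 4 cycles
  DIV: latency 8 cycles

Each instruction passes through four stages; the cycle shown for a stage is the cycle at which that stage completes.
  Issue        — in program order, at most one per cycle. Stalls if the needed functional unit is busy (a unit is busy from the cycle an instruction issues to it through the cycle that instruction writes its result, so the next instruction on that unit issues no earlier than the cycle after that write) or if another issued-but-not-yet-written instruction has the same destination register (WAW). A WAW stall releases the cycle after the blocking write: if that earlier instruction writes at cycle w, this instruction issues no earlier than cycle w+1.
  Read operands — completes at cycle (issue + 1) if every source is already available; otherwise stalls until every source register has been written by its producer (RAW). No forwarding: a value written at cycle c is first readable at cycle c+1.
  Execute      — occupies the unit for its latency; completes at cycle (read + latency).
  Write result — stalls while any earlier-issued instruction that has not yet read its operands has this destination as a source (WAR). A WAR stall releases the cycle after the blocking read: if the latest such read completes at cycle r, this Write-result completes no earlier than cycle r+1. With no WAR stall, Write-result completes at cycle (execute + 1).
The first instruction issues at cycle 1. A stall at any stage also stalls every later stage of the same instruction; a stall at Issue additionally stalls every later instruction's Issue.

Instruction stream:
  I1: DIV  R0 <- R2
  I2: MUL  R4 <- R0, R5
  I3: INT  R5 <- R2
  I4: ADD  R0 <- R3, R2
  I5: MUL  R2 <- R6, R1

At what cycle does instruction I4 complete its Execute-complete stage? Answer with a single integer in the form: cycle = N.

cycle = 15

[I1] 1/2/10/11
[I2] 2/12/16/17  (RAW R0: wait I1 write@11)
[I3] 3/4/5/13  (WAR R5: wait I2 read@12)
[I4] 12/13/15/16  (WAW R0: wait I1 write@11)
[I5] 18/19/23/24  (struct: MUL busy until I2 writes@17)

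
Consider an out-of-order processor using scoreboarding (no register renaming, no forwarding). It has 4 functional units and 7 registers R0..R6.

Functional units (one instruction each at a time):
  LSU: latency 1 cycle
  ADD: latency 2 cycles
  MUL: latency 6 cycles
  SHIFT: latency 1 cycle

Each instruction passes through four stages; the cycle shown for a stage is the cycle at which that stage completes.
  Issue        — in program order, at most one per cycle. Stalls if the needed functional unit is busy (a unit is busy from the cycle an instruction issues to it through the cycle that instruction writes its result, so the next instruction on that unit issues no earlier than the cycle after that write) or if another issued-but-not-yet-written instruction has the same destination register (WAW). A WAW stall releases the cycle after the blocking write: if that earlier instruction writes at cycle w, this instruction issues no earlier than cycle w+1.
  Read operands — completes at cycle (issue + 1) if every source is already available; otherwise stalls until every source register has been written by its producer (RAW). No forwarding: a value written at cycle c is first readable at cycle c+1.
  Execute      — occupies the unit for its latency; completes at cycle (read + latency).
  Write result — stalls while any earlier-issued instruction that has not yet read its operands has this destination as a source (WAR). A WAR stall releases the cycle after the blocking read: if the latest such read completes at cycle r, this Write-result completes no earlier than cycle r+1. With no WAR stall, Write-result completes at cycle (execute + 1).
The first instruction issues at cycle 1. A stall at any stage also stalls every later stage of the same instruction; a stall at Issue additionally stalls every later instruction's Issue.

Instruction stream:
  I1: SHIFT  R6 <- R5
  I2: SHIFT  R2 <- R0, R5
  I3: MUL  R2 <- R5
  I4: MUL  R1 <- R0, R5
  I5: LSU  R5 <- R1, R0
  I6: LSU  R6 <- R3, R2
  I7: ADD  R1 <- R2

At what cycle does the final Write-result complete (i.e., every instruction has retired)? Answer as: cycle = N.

I1 -> (1, 2, 3, 4)
I2 -> (5, 6, 7, 8)  // struct: SHIFT busy until I1 writes@4
I3 -> (9, 10, 16, 17)  // WAW R2: wait I2 write@8
I4 -> (18, 19, 25, 26)  // struct: MUL busy until I3 writes@17
I5 -> (19, 27, 28, 29)  // RAW R1: wait I4 write@26
I6 -> (30, 31, 32, 33)  // struct: LSU busy until I5 writes@29
I7 -> (31, 32, 34, 35)

cycle = 35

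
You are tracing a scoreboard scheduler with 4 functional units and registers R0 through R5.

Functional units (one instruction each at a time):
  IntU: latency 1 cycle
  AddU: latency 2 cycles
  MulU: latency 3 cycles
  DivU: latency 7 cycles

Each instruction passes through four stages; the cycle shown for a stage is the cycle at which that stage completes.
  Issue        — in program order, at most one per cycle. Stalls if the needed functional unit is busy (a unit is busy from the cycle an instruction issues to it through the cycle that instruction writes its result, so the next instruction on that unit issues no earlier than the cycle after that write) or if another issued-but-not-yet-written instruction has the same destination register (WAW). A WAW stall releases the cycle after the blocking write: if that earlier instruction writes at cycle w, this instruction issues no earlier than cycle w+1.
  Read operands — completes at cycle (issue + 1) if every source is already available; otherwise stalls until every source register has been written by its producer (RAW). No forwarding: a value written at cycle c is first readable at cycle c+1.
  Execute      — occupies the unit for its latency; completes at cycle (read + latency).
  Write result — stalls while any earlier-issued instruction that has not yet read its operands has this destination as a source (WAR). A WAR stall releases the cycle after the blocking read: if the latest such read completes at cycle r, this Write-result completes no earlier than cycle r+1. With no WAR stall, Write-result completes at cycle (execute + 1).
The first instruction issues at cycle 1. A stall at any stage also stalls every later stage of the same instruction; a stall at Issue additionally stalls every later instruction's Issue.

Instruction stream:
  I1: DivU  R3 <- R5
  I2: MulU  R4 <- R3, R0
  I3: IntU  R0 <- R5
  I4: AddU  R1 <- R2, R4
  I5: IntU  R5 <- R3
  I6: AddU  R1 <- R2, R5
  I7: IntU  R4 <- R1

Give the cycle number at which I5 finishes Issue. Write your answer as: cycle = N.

cycle = 13

I1: IS=1 RO=2 EX=9 WR=10
I2: IS=2 RO=11 EX=14 WR=15  [RAW R3: wait I1 write@10]
I3: IS=3 RO=4 EX=5 WR=12  [WAR R0: wait I2 read@11]
I4: IS=4 RO=16 EX=18 WR=19  [RAW R4: wait I2 write@15]
I5: IS=13 RO=14 EX=15 WR=16  [struct: IntU busy until I3 writes@12]
I6: IS=20 RO=21 EX=23 WR=24  [struct: AddU busy until I4 writes@19]
I7: IS=21 RO=25 EX=26 WR=27  [RAW R1: wait I6 write@24]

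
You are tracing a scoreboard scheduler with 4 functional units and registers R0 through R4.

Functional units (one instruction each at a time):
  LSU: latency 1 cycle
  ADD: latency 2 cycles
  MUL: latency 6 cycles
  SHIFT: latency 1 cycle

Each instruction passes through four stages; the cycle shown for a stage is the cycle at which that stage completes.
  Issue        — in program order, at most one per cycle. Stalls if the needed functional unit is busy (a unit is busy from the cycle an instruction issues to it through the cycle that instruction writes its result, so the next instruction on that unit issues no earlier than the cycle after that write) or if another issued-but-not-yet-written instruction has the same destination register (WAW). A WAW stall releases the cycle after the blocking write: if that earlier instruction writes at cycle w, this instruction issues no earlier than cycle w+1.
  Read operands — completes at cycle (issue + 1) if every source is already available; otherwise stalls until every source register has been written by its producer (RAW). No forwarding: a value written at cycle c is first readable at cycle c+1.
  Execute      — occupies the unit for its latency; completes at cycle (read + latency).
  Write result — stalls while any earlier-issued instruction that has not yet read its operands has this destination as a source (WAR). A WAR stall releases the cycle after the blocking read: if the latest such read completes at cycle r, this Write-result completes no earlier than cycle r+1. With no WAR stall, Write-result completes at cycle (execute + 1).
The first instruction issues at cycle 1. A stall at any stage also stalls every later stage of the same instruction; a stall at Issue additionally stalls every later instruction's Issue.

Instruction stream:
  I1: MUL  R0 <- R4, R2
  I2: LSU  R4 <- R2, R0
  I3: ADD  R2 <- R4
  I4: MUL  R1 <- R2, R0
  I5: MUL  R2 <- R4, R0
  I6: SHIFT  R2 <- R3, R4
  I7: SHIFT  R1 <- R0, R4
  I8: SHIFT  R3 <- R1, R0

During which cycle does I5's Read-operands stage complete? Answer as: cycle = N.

[1] I1→MUL
[2] I1 RO, I2→LSU
[3] I3→ADD
[8] I1 EX
[9] I1 WR R0
[10] I2 RO, I4→MUL
[11] I2 EX
[12] I2 WR R4
[13] I3 RO
[15] I3 EX
[16] I3 WR R2
[17] I4 RO
[23] I4 EX
[24] I4 WR R1
[25] I5→MUL
[26] I5 RO
[32] I5 EX
[33] I5 WR R2
[34] I6→SHIFT
[35] I6 RO
[36] I6 EX
[37] I6 WR R2
[38] I7→SHIFT
[39] I7 RO
[40] I7 EX
[41] I7 WR R1
[42] I8→SHIFT
[43] I8 RO
[44] I8 EX
[45] I8 WR R3

cycle = 26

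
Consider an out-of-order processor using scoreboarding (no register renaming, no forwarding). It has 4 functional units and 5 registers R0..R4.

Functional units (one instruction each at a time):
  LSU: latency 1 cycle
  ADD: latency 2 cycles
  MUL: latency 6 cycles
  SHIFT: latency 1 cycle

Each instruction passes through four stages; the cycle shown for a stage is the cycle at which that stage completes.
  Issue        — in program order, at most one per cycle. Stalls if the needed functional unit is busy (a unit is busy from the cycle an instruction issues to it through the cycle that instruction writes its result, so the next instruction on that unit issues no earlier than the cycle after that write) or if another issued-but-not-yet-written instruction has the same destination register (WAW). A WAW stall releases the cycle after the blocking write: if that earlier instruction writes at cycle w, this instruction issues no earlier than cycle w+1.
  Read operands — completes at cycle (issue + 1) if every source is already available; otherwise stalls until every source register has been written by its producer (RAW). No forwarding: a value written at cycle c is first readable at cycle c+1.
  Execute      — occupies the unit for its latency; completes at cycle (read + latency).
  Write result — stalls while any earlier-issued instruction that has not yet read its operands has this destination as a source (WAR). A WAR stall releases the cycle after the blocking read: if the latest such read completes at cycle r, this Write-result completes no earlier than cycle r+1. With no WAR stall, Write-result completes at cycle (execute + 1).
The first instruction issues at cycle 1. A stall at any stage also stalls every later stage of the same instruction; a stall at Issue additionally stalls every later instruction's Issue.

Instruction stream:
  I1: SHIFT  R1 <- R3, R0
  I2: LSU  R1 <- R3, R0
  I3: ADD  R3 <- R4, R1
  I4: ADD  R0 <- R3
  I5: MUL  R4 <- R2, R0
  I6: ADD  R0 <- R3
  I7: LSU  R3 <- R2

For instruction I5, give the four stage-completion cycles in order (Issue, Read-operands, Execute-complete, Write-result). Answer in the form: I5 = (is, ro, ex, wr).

t=1  I1→SHIFT
t=2  I1 RO
t=3  I1 EX
t=4  I1 WR R1
t=5  I2→LSU
t=6  I2 RO; I3→ADD
t=7  I2 EX
t=8  I2 WR R1
t=9  I3 RO
t=11  I3 EX
t=12  I3 WR R3
t=13  I4→ADD
t=14  I4 RO; I5→MUL
t=16  I4 EX
t=17  I4 WR R0
t=18  I5 RO; I6→ADD
t=19  I6 RO; I7→LSU
t=20  I7 RO
t=21  I6 EX; I7 EX
t=22  I6 WR R0; I7 WR R3
t=24  I5 EX
t=25  I5 WR R4

I5 = (14, 18, 24, 25)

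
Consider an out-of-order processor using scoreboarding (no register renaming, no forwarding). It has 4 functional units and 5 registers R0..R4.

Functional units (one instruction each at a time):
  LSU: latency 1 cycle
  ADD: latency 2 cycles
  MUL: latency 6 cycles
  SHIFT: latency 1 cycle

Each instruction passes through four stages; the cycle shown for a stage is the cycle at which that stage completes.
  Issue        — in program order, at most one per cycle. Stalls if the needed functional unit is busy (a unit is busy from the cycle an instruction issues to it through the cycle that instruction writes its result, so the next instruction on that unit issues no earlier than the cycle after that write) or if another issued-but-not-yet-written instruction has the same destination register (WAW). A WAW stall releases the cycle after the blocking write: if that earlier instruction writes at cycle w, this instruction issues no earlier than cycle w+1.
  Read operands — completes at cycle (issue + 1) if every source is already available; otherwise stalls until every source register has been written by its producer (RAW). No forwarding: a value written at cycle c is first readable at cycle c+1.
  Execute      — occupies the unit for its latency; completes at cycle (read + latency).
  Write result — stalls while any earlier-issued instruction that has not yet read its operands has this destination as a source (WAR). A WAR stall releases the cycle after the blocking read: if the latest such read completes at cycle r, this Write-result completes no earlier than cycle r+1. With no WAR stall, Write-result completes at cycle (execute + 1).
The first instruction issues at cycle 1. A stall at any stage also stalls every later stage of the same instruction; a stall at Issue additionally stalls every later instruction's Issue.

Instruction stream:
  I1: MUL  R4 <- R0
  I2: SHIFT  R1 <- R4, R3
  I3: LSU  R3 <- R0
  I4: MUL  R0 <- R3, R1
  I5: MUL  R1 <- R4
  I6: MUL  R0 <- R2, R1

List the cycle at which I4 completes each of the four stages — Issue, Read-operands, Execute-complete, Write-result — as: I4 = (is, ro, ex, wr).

I4 = (10, 13, 19, 20)

1) issue 1, read 2, done 8, write 9
2) issue 2, read 10, done 11, write 12  <RAW R4: wait I1 write@9>
3) issue 3, read 4, done 5, write 11  <WAR R3: wait I2 read@10>
4) issue 10, read 13, done 19, write 20  <struct: MUL busy until I1 writes@9 / RAW R1: wait I2 write@12>
5) issue 21, read 22, done 28, write 29  <struct: MUL busy until I4 writes@20>
6) issue 30, read 31, done 37, write 38  <struct: MUL busy until I5 writes@29>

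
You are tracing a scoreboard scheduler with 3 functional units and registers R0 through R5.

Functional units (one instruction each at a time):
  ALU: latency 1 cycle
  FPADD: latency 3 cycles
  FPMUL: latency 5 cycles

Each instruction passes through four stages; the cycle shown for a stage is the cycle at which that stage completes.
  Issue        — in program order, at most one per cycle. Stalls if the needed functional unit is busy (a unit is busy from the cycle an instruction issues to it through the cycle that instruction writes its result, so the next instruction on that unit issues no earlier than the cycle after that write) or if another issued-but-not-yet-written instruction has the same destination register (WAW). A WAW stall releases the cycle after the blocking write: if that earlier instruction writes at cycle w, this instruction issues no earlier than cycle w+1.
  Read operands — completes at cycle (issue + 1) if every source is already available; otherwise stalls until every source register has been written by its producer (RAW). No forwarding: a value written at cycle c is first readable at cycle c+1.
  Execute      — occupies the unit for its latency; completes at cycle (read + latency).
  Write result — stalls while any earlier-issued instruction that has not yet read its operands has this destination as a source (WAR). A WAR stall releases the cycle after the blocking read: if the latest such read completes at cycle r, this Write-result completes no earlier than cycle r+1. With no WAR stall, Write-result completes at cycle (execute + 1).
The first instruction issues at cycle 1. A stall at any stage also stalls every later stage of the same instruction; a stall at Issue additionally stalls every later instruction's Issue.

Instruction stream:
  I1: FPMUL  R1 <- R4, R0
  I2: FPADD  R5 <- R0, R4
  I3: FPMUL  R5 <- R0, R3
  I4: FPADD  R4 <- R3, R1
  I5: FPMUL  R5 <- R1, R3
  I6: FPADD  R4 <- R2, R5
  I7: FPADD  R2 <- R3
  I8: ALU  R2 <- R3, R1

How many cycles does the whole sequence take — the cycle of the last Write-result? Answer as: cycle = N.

I1: IS=1 RO=2 EX=7 WR=8
I2: IS=2 RO=3 EX=6 WR=7
I3: IS=9 RO=10 EX=15 WR=16  [struct: FPMUL busy until I1 writes@8]
I4: IS=10 RO=11 EX=14 WR=15
I5: IS=17 RO=18 EX=23 WR=24  [struct: FPMUL busy until I3 writes@16]
I6: IS=18 RO=25 EX=28 WR=29  [RAW R5: wait I5 write@24]
I7: IS=30 RO=31 EX=34 WR=35  [struct: FPADD busy until I6 writes@29]
I8: IS=36 RO=37 EX=38 WR=39  [WAW R2: wait I7 write@35]

cycle = 39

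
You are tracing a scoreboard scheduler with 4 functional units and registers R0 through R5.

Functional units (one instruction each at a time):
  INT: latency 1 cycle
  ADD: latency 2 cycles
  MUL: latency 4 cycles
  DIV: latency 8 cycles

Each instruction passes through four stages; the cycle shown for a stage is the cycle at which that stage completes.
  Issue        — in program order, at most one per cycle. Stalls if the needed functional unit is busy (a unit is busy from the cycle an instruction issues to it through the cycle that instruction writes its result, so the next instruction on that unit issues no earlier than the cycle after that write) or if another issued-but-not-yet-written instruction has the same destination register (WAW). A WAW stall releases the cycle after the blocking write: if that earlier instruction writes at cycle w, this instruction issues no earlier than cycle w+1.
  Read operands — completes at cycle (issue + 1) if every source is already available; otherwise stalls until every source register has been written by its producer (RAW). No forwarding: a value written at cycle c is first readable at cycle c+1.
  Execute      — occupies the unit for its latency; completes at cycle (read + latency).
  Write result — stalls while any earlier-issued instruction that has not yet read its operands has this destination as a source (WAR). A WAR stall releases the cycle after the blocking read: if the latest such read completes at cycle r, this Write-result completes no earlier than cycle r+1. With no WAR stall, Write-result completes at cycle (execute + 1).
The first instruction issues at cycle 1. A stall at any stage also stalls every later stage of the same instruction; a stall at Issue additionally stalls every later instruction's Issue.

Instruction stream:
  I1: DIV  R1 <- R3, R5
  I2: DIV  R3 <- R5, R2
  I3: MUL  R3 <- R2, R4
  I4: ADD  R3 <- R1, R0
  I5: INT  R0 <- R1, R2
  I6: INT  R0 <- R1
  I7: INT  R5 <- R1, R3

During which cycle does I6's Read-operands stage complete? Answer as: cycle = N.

cycle = 36

[1] I1 dispatched to DIV
[2] I1 operands ready
[10] I1 complete
[11] R1←I1
[12] I2 dispatched to DIV
[13] I2 operands ready
[21] I2 complete
[22] R3←I2
[23] I3 dispatched to MUL
[24] I3 operands ready
[28] I3 complete
[29] R3←I3
[30] I4 dispatched to ADD
[31] I4 operands ready · I5 dispatched to INT
[32] I5 operands ready
[33] I4 complete · I5 complete
[34] R3←I4 · R0←I5
[35] I6 dispatched to INT
[36] I6 operands ready
[37] I6 complete
[38] R0←I6
[39] I7 dispatched to INT
[40] I7 operands ready
[41] I7 complete
[42] R5←I7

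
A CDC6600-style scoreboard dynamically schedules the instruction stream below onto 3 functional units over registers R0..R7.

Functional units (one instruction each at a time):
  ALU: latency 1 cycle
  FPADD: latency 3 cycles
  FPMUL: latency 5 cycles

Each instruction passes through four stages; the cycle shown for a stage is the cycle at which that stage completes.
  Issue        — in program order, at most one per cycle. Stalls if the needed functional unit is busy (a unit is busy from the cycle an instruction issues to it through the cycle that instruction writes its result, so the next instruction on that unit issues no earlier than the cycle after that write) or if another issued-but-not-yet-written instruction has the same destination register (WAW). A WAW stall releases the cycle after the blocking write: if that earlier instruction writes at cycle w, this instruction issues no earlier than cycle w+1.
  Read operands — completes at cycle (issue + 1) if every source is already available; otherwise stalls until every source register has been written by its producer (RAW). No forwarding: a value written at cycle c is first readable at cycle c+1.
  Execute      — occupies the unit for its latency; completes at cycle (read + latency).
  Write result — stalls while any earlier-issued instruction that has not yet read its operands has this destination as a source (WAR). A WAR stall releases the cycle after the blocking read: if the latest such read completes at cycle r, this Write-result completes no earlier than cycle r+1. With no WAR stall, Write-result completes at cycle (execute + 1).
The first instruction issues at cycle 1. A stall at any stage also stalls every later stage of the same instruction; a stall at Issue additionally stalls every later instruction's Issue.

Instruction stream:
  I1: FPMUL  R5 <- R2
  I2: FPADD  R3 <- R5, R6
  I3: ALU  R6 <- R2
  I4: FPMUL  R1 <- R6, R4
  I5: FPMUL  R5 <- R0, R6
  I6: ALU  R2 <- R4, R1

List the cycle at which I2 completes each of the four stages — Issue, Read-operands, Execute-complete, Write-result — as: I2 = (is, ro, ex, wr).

c1: I1 dispatched to FPMUL
c2: I1 operands ready · I2 dispatched to FPADD
c3: I3 dispatched to ALU
c4: I3 operands ready
c5: I3 complete
c7: I1 complete
c8: R5←I1
c9: I2 operands ready · I4 dispatched to FPMUL
c10: R6←I3
c11: I4 operands ready
c12: I2 complete
c13: R3←I2
c16: I4 complete
c17: R1←I4
c18: I5 dispatched to FPMUL
c19: I5 operands ready · I6 dispatched to ALU
c20: I6 operands ready
c21: I6 complete
c22: R2←I6
c24: I5 complete
c25: R5←I5

I2 = (2, 9, 12, 13)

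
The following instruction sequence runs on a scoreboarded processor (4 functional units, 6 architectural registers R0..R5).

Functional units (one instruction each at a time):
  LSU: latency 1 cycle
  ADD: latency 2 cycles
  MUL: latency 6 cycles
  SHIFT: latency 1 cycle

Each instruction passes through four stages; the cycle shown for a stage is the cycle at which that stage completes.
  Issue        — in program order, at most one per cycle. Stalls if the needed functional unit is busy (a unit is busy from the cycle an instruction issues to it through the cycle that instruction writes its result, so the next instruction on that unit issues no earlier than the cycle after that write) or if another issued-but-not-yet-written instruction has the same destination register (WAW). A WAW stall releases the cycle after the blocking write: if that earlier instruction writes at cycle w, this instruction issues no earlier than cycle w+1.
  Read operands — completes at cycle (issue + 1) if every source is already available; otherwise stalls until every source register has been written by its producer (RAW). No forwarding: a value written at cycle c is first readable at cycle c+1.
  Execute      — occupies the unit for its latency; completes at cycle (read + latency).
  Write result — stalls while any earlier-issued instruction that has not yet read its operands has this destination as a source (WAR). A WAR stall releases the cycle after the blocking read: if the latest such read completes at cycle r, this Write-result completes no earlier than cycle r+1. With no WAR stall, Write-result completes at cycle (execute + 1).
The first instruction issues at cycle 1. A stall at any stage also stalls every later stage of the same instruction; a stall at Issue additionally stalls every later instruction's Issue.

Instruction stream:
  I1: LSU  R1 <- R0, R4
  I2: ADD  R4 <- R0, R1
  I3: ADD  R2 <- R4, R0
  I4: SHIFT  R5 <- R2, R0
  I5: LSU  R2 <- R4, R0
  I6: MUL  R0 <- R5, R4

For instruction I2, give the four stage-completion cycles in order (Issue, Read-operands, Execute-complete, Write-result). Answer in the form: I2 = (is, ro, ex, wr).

I2 = (2, 5, 7, 8)

[1] issue I1 (LSU)
[2] I1 read-ops; issue I2 (ADD)
[3] I1 finished on LSU
[4] I1→R1
[5] I2 read-ops
[7] I2 finished on ADD
[8] I2→R4
[9] issue I3 (ADD)
[10] I3 read-ops; issue I4 (SHIFT)
[12] I3 finished on ADD
[13] I3→R2
[14] I4 read-ops; issue I5 (LSU)
[15] I4 finished on SHIFT; I5 read-ops; issue I6 (MUL)
[16] I4→R5; I5 finished on LSU
[17] I5→R2; I6 read-ops
[23] I6 finished on MUL
[24] I6→R0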